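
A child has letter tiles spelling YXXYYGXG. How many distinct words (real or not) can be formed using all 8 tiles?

560

Letter multiplicities in YXXYYGXG: G×2, X×3, Y×3.
Dividing 8! = 40320 by 3!·3!·2! = 72 for the repeated letters gives 560.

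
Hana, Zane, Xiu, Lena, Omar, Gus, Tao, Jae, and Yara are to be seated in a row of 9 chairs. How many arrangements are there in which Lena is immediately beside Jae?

80640

Treat {Lena, Jae} as a single unit. There are 8 units to order, and the pair itself can be ordered 2 ways.
So the count is 2·(8)! = 80640.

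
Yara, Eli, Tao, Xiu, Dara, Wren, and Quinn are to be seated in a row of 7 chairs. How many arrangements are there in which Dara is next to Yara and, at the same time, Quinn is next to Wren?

480

Treat {Dara,Yara} as one block (2 orders) and {Quinn,Wren} as another (2 orders).
That leaves 5 units to arrange: 2 × 2 × 5! = 4 × 120 = 480.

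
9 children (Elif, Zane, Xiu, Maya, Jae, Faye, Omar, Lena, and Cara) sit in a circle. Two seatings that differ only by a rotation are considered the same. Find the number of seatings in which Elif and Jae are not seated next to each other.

30240

Without the restriction there are (8)! = 40320 seatings.
Seatings with Elif beside Jae: treat them as a block with 2 internal orders, giving 2 × (7)! = 10080.
Subtracting, 40320 − 10080 = 30240.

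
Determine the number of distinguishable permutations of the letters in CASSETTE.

Letter multiplicities in CASSETTE: A×1, C×1, E×2, S×2, T×2.
The number of distinct arrangements is 8!/(2!·2!·2!) = 40320/8 = 5040.

5040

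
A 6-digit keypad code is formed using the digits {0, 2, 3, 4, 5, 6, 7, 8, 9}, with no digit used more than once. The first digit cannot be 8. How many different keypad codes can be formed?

The first digit has 9−1 = 8 choices (anything except 8).
The remaining 5 digits are filled from the other 8 symbols without repetition: 8 × 7 × 6 × 5 × 4 = 6720.
Total: 8 × 6720 = 53760.

53760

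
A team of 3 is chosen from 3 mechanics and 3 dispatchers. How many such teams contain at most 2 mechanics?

Split by how many mechanics are chosen (0 through 2).
Sum: C(3,0)·C(3,3) + C(3,1)·C(3,2) + C(3,2)·C(3,1) = 1 + 9 + 9 = 19.

19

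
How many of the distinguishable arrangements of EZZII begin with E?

6

Fix E in the first position and arrange the remaining 4 letters.
Those 4 letters have I appearing twice and Z appearing twice, giving (4)!/(2!·2!) = 6.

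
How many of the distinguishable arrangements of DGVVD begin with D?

With the first slot taken by D, it remains to arrange the other 4 letters (GVVD).
Those 4 letters have V appearing twice, giving (4)!/(2!) = 12.

12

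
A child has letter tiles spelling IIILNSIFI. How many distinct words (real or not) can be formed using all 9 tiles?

The 9 letters of IIILNSIFI have repeats: I appearing 5 times.
The number of distinct arrangements is 9!/(5!) = 362880/120 = 3024.

3024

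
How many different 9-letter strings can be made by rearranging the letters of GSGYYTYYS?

GSGYYTYYS has 9 letters with G appearing twice, S appearing twice, and Y appearing 4 times.
So there are 9! / (4!·2!·2!) = 3780 distinguishable arrangements.

3780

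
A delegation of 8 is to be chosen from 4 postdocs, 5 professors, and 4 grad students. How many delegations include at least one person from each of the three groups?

Unrestricted: C(13,8) = 1287 ways to pick any 8 of the 13.
Subtract selections that omit an entire group: no postdocs → C(9,8) = 9; no professors → C(8,8) = 1; no grad students → C(9,8) = 9.
Add back selections omitting two groups (i.e. drawn from a single group): C(4,8) + C(5,8) + C(4,8) = 0.
By inclusion–exclusion: 1287 − 19 + 0 = 1268.

1268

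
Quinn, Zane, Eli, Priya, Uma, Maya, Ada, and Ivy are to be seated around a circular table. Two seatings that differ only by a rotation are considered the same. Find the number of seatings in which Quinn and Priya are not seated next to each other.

Without the restriction there are (7)! = 5040 seatings.
Seatings with Quinn beside Priya: treat them as a block with 2 internal orders, giving 2 × (6)! = 1440.
Subtracting, 5040 − 1440 = 3600.

3600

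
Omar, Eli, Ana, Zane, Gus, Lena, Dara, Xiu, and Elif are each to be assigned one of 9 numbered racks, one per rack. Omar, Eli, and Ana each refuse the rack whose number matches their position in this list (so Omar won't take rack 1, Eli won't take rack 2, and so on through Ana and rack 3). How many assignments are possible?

Let Aᵢ (for i ∈ {1, 2, 3}) be the placements that put person i in their forbidden rack. Any j of these fix j positions, leaving (9−j)! ways to fill the rest, and there are C(3,j) ways to pick which j.
By inclusion–exclusion, the number of valid placements is Σ_{j=0}^{3} (−1)^j C(3,j)·(9−j)!.
Computing: 362880 − 120960 + 15120 − 720 = 256320.

256320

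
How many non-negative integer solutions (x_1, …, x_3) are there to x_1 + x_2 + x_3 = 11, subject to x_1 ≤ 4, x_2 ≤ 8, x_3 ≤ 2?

Ignoring the caps, the number of non-negative solutions to x_1+…+x_3 = 11 is C(13,2) = 78.
Subtract solutions that violate a single cap (substitute x_i' = x_i − (cap_i+1)): x_1 ≥ 5 gives C(8,2) = 28; x_2 ≥ 9 gives C(4,2) = 6; x_3 ≥ 3 gives C(10,2) = 45. Together 79.
Add back pairs where two caps are both exceeded: 0 + 10 + 0 = 10.
By inclusion–exclusion the count is 78 − 79 + 10 = 9.

9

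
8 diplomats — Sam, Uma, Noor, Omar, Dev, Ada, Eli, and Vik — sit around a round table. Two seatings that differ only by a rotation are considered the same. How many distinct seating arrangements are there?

Fix one person's seat to break rotational symmetry; the remaining 7 people can be arranged in (7)! = 5040 ways.

5040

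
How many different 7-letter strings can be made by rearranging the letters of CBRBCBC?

Letter multiplicities in CBRBCBC: B×3, C×3, R×1.
So there are 7! / (3!·3!) = 140 distinguishable arrangements.

140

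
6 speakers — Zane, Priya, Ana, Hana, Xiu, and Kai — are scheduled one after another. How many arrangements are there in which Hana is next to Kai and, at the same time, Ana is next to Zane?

96

Treat {Hana,Kai} as one block (2 orders) and {Ana,Zane} as another (2 orders).
That leaves 4 units to arrange: 2 × 2 × 4! = 4 × 24 = 96.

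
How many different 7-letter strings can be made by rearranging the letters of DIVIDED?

420

DIVIDED has 7 letters with D appearing 3 times and I appearing twice.
So there are 7! / (3!·2!) = 420 distinguishable arrangements.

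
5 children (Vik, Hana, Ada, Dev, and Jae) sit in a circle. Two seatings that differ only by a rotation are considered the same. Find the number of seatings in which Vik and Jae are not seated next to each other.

12

Without the restriction there are (4)! = 24 seatings.
Those with Vik next to Jae: fuse the pair into one unit and seat 4 units around a circle — 2·(3)! = 12.
Subtracting, 24 − 12 = 12.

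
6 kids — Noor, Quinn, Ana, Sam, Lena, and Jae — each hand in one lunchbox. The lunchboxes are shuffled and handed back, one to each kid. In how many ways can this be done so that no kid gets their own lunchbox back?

Let Aᵢ be the assignments in which kid i gets their own lunchbox. We want the size of the complement of A₁∪…∪A_6.
By inclusion–exclusion this is Σ_{j=0}^{6} (−1)^j C(6,j)·(6−j)!.
Computing: 720 − 720 + 360 − 120 + 30 − 6 + 1 = 265.

265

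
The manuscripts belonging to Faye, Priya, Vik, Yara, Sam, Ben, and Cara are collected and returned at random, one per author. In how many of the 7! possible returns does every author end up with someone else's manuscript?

This is the derangement count D_7: permutations of 7 items with no fixed point.
By inclusion–exclusion this is Σ_{j=0}^{7} (−1)^j C(7,j)·(7−j)!.
Computing: 5040 − 5040 + 2520 − 840 + 210 − 42 + 7 − 1 = 1854.

1854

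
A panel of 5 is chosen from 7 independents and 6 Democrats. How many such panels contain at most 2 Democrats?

Split by how many Democrats are chosen (0 through 2).
Sum: C(6,0)·C(7,5) + C(6,1)·C(7,4) + C(6,2)·C(7,3) = 21 + 210 + 525 = 756.

756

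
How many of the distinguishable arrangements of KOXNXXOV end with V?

420

With the last slot taken by V, it remains to arrange the other 7 letters (KOXNXXO).
Those 7 letters have O appearing twice and X appearing 3 times, giving (7)!/(3!·2!) = 420.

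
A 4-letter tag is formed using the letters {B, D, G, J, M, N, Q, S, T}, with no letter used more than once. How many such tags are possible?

This is a permutation of 4 out of 9: P(9,4) = 9!/5!.
9 × 8 × 7 × 6 = 3024.

3024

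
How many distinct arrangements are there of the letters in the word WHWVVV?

Letter multiplicities in WHWVVV: H×1, V×3, W×2.
The number of distinct arrangements is 6!/(3!·2!) = 720/12 = 60.

60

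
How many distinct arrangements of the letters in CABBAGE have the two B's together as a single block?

360

Treat the 2 copies of B as a single block. The multiset to arrange is then {BB, A, A, C, E, G}, 6 items in all.
That gives (6)!/(2!) = 360 arrangements.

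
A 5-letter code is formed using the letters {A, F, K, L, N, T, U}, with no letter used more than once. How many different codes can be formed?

2520

With no repetition, fill the 5 letters in order: 7 choices, then 6, down to 3.
That product is 7 × 6 × 5 × 4 × 3 = 2520.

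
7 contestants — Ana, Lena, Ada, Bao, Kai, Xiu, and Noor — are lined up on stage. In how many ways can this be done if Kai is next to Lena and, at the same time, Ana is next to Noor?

480

Treat {Kai,Lena} as one block (2 orders) and {Ana,Noor} as another (2 orders).
That leaves 5 units to arrange: 2 × 2 × 5! = 4 × 120 = 480.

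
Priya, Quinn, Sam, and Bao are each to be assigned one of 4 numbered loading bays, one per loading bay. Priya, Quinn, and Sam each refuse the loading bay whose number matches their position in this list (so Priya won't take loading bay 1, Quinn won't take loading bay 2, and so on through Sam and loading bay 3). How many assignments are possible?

11

Let Aᵢ (for i ∈ {1, 2, 3}) be the placements that put person i in their forbidden loading bay. Any j of these fix j positions, leaving (4−j)! ways to fill the rest, and there are C(3,j) ways to pick which j.
By inclusion–exclusion, the number of valid placements is Σ_{j=0}^{3} (−1)^j C(3,j)·(4−j)!.
Computing: 24 − 18 + 6 − 1 = 11.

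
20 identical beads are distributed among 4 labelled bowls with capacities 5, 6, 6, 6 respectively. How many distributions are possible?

20

By stars and bars, unrestricted non-negative solutions to x_1+…+x_4 = 20 number C(20+3,3) = 1771.
Subtract solutions that violate a single cap (substitute x_i' = x_i − (cap_i+1)): x_1 ≥ 6 gives C(17,3) = 680; x_2 ≥ 7 gives C(16,3) = 560; x_3 ≥ 7 gives C(16,3) = 560; x_4 ≥ 7 gives C(16,3) = 560. Together 2360.
Add back pairs where two caps are both exceeded: 120 + 120 + 120 + 84 + 84 + 84 = 612.
Subtract triples: 1 + 1 + 1 + 0 = 3.
By inclusion–exclusion the count is 1771 − 2360 + 612 − 3 = 20.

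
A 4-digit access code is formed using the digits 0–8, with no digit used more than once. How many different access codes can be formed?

Choose and order 4 of the 9 symbols: the first digit has 9 options, the next 8, then 7, 6.
That product is 9 × 8 × 7 × 6 = 3024.

3024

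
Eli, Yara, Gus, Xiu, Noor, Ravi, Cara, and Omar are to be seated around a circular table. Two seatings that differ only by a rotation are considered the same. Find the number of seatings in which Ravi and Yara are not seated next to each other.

3600

Without the restriction there are (7)! = 5040 seatings.
Seatings with Ravi beside Yara: treat them as a block with 2 internal orders, giving 2 × (6)! = 1440.
Subtracting, 5040 − 1440 = 3600.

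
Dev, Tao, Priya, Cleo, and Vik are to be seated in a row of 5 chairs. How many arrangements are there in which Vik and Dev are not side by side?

Of the 5! = 120 arrangements, those with Vik and Dev adjacent number 2 × 4! = 48 (treat the pair as a block with 2 internal orders).
So 120 − 48 = 72 arrangements keep them apart.

72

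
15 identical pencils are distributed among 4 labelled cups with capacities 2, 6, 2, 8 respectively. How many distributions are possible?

Ignoring the caps, the number of non-negative solutions to x_1+…+x_4 = 15 is C(18,3) = 816.
Subtract solutions that violate a single cap (substitute x_i' = x_i − (cap_i+1)): x_1 ≥ 3 gives C(15,3) = 455; x_2 ≥ 7 gives C(11,3) = 165; x_3 ≥ 3 gives C(15,3) = 455; x_4 ≥ 9 gives C(9,3) = 84. Together 1159.
Add back pairs where two caps are both exceeded: 56 + 220 + 20 + 56 + 0 + 20 = 372.
Subtract triples: 10 + 0 + 1 + 0 = 11.
By inclusion–exclusion the count is 816 − 1159 + 372 − 11 = 18.

18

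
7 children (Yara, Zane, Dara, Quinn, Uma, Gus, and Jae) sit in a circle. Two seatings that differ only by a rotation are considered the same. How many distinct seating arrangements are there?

Fix one person's seat to break rotational symmetry; the remaining 6 people can be arranged in (6)! = 720 ways.

720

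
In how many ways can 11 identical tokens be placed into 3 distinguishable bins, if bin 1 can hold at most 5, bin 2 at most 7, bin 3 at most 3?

By stars and bars, unrestricted non-negative solutions to x_1+…+x_3 = 11 number C(11+2,2) = 78.
Subtract solutions that violate a single cap (substitute x_i' = x_i − (cap_i+1)): x_1 ≥ 6 gives C(7,2) = 21; x_2 ≥ 8 gives C(5,2) = 10; x_3 ≥ 4 gives C(9,2) = 36. Together 67.
Add back pairs where two caps are both exceeded: 0 + 3 + 0 = 3.
By inclusion–exclusion the count is 78 − 67 + 3 = 14.

14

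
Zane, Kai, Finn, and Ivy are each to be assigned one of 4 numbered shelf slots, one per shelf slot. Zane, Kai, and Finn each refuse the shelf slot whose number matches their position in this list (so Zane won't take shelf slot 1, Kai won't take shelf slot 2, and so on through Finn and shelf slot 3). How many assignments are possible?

Let Aᵢ (for i ∈ {1, 2, 3}) be the placements that put person i in their forbidden shelf slot. Any j of these fix j positions, leaving (4−j)! ways to fill the rest, and there are C(3,j) ways to pick which j.
By inclusion–exclusion, the number of valid placements is Σ_{j=0}^{3} (−1)^j C(3,j)·(4−j)!.
Computing: 24 − 18 + 6 − 1 = 11.

11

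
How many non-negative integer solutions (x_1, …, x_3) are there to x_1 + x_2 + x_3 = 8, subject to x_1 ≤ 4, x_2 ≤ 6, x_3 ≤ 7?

31

By stars and bars, unrestricted non-negative solutions to x_1+…+x_3 = 8 number C(8+2,2) = 45.
Subtract solutions that violate a single cap (substitute x_i' = x_i − (cap_i+1)): x_1 ≥ 5 gives C(5,2) = 10; x_2 ≥ 7 gives C(3,2) = 3; x_3 ≥ 8 gives C(2,2) = 1. Together 14.
No two caps can be exceeded simultaneously, so the pair terms are all 0.
By inclusion–exclusion the count is 45 − 14 + 0 = 31.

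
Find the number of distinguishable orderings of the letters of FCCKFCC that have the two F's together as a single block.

Treat the 2 copies of F as a single block. The multiset to arrange is then {FF, C, C, C, C, K}, 6 items in all.
That gives (6)!/(4!) = 30 arrangements.

30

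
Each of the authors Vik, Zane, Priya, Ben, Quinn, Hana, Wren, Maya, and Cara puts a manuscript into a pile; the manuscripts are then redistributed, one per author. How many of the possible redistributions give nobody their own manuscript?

133496

Count assignments avoiding every fixed point. For any j of the 9 authors fixed to their own manuscript, the other 9−j can be arranged in (9−j)! ways.
By inclusion–exclusion this is Σ_{j=0}^{9} (−1)^j C(9,j)·(9−j)!.
Computing: 362880 − 362880 + 181440 − 60480 + 15120 − 3024 + 504 − 72 + 9 − 1 = 133496.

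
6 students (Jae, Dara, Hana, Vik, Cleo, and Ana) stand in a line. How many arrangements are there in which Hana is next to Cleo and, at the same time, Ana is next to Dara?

Treat {Hana,Cleo} as one block (2 orders) and {Ana,Dara} as another (2 orders).
That leaves 4 units to arrange: 2 × 2 × 4! = 4 × 24 = 96.

96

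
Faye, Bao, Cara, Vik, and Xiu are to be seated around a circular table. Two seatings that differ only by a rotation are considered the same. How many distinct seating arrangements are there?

Around a circle, 5 distinct people have 5!/5 = (4)! = 24 rotationally distinct seatings.

24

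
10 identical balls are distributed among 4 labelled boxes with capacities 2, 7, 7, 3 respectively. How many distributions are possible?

82

Without the upper bounds there are C(13,3) = 286 ways to split 10 among 4 boxes.
Subtract solutions that violate a single cap (substitute x_i' = x_i − (cap_i+1)): x_1 ≥ 3 gives C(10,3) = 120; x_2 ≥ 8 gives C(5,3) = 10; x_3 ≥ 8 gives C(5,3) = 10; x_4 ≥ 4 gives C(9,3) = 84. Together 224.
Add back pairs where two caps are both exceeded: 0 + 0 + 20 + 0 + 0 + 0 = 20.
By inclusion–exclusion the count is 286 − 224 + 20 = 82.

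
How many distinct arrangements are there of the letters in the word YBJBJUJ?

YBJBJUJ has 7 letters with B appearing twice and J appearing 3 times.
So there are 7! / (3!·2!) = 420 distinguishable arrangements.

420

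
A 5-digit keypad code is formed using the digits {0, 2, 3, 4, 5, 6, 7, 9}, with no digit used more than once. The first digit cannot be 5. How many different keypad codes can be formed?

5880

The first digit has 8−1 = 7 choices (anything except 5).
The remaining 4 digits are filled from the other 7 symbols without repetition: 7 × 6 × 5 × 4 = 840.
Total: 7 × 840 = 5880.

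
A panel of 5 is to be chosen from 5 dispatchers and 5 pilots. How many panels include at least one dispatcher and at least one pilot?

250

Unrestricted: C(10,5) = 252 ways to pick any 5 of the 10.
Selections missing a whole group: no dispatchers → C(5,5) = 1; no pilots → C(5,5) = 1.
Both groups omitted at once is impossible, so 252 − 2 = 250.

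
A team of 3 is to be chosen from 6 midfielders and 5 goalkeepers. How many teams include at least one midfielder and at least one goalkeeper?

135

Unrestricted: C(11,3) = 165 ways to pick any 3 of the 11.
Selections missing a whole group: no midfielders → C(5,3) = 10; no goalkeepers → C(6,3) = 20.
Both groups omitted at once is impossible, so 165 − 30 = 135.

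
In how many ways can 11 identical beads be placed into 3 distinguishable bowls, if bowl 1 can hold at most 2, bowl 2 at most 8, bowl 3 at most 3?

6

Without the upper bounds there are C(13,2) = 78 ways to split 11 among 3 bowls.
Subtract solutions that violate a single cap (substitute x_i' = x_i − (cap_i+1)): x_1 ≥ 3 gives C(10,2) = 45; x_2 ≥ 9 gives C(4,2) = 6; x_3 ≥ 4 gives C(9,2) = 36. Together 87.
Add back pairs where two caps are both exceeded: 0 + 15 + 0 = 15.
By inclusion–exclusion the count is 78 − 87 + 15 = 6.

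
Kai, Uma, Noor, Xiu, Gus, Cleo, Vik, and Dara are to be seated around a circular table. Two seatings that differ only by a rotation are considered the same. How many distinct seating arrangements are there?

5040

Seat Kai anywhere (absorbing the rotational symmetry), then permute the other 7: (7)! = 5040.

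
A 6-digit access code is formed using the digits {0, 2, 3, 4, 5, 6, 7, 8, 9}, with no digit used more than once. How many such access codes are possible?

This is a permutation of 6 out of 9: P(9,6) = 9!/3!.
That product is 9 × 8 × 7 × 6 × 5 × 4 = 60480.

60480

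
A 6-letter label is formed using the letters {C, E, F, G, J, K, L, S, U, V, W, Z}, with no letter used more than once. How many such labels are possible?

Choose and order 6 of the 12 symbols: the first letter has 12 options, the next 11, and so on down to 7.
12 × 11 × 10 × 9 × 8 × 7 = 665280.

665280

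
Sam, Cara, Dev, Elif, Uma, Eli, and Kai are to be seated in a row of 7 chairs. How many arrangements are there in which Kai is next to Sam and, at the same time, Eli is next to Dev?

480

Treat {Kai,Sam} as one block (2 orders) and {Eli,Dev} as another (2 orders).
That leaves 5 units to arrange: 2 × 2 × 5! = 4 × 120 = 480.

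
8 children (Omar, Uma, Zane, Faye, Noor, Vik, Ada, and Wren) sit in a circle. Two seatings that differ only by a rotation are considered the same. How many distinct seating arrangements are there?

Seat Omar anywhere (absorbing the rotational symmetry), then permute the other 7: (7)! = 5040.

5040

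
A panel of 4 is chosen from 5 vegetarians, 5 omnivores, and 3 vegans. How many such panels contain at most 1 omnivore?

Split by how many omnivores are chosen (0 through 1).
Sum: C(5,0)·C(8,4) + C(5,1)·C(8,3) = 70 + 280 = 350.

350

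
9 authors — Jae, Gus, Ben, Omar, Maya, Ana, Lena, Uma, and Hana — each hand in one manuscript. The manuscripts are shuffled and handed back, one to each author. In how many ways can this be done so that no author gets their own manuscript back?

133496

Count assignments avoiding every fixed point. For any j of the 9 authors fixed to their own manuscript, the other 9−j can be arranged in (9−j)! ways.
By inclusion–exclusion this is Σ_{j=0}^{9} (−1)^j C(9,j)·(9−j)!.
Computing: 362880 − 362880 + 181440 − 60480 + 15120 − 3024 + 504 − 72 + 9 − 1 = 133496.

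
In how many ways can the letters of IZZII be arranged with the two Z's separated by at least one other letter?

6

There are 5!/(3!·2!) = 10 arrangements of IZZII in total.
Arrangements with the Z's together: treat ZZ as one letter, giving (4)!/(3!) = 4.
Hence 10 − 4 = 6.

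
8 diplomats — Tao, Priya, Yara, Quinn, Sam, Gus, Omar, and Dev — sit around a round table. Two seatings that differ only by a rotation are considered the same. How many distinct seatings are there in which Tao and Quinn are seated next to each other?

1440

Treat {Tao, Quinn} as one unit (2 internal orders) and seat the resulting 7 units around the table: (6)! circular arrangements.
So 2 × (6)! = 2 × 720 = 1440.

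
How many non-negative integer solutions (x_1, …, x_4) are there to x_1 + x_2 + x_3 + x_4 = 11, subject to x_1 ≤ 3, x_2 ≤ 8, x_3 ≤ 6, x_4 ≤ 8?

190

By stars and bars, unrestricted non-negative solutions to x_1+…+x_4 = 11 number C(11+3,3) = 364.
Subtract solutions that violate a single cap (substitute x_i' = x_i − (cap_i+1)): x_1 ≥ 4 gives C(10,3) = 120; x_2 ≥ 9 gives C(5,3) = 10; x_3 ≥ 7 gives C(7,3) = 35; x_4 ≥ 9 gives C(5,3) = 10. Together 175.
Add back pairs where two caps are both exceeded: 0 + 1 + 0 + 0 + 0 + 0 = 1.
By inclusion–exclusion the count is 364 − 175 + 1 = 190.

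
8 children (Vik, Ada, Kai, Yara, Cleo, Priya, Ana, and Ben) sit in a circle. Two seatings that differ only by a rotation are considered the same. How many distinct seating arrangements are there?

5040

Seat Vik anywhere (absorbing the rotational symmetry), then permute the other 7: (7)! = 5040.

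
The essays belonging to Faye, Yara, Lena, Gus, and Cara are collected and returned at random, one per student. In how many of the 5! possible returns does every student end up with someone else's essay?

This is the derangement count D_5: permutations of 5 items with no fixed point.
By inclusion–exclusion this is Σ_{j=0}^{5} (−1)^j C(5,j)·(5−j)!.
Computing: 120 − 120 + 60 − 20 + 5 − 1 = 44.

44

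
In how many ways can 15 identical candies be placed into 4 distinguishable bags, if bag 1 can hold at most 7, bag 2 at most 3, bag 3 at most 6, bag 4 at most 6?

98

Ignoring the caps, the number of non-negative solutions to x_1+…+x_4 = 15 is C(18,3) = 816.
Subtract solutions that violate a single cap (substitute x_i' = x_i − (cap_i+1)): x_1 ≥ 8 gives C(10,3) = 120; x_2 ≥ 4 gives C(14,3) = 364; x_3 ≥ 7 gives C(11,3) = 165; x_4 ≥ 7 gives C(11,3) = 165. Together 814.
Add back pairs where two caps are both exceeded: 20 + 1 + 1 + 35 + 35 + 4 = 96.
By inclusion–exclusion the count is 816 − 814 + 96 = 98.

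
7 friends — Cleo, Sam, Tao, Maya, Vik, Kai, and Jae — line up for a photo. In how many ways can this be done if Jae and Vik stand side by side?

1440

Treat {Jae, Vik} as a single unit. There are 6 units to order, and the pair itself can be ordered 2 ways.
So the count is 2·(6)! = 1440.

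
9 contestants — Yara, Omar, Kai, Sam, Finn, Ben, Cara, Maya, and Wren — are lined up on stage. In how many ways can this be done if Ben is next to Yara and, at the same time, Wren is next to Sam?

Treat {Ben,Yara} as one block (2 orders) and {Wren,Sam} as another (2 orders).
That leaves 7 units to arrange: 2 × 2 × 7! = 4 × 5040 = 20160.

20160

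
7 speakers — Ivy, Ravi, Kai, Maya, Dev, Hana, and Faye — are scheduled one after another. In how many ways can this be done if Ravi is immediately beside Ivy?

Treat {Ravi, Ivy} as a single unit. There are 6 units to order, and the pair itself can be ordered 2 ways.
So the count is 2·(6)! = 1440.

1440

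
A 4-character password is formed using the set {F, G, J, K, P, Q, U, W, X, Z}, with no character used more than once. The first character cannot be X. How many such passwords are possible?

The first character has 10−1 = 9 choices (anything except X).
The remaining 3 characters are filled from the other 9 symbols without repetition: 9 × 8 × 7 = 504.
Total: 9 × 504 = 4536.

4536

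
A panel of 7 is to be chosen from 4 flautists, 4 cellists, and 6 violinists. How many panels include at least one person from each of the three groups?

Total 7-person selections from all 14: C(14,7) = 3432.
Subtract selections that omit an entire group: no flautists → C(10,7) = 120; no cellists → C(10,7) = 120; no violinists → C(8,7) = 8.
Add back selections omitting two groups (i.e. drawn from a single group): C(4,7) + C(4,7) + C(6,7) = 0.
By inclusion–exclusion: 3432 − 248 + 0 = 3184.

3184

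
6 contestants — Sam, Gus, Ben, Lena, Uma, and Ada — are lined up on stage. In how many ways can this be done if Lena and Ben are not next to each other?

Of the 6! = 720 arrangements, those with Lena and Ben adjacent number 2 × 5! = 240 (treat the pair as a block with 2 internal orders).
So 720 − 240 = 480 arrangements keep them apart.

480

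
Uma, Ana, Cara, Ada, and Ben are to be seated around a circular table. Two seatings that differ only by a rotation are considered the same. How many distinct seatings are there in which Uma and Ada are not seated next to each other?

All circular seatings of 5 people number (4)! = 24.
Seatings with Uma beside Ada: treat them as a block with 2 internal orders, giving 2 × (3)! = 12.
Subtracting, 24 − 12 = 12.

12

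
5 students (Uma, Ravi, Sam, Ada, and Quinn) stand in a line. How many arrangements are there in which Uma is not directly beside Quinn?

72

Of the 5! = 120 arrangements, those with Uma and Quinn adjacent number 2 × 4! = 48 (treat the pair as a block with 2 internal orders).
So 120 − 48 = 72 arrangements keep them apart.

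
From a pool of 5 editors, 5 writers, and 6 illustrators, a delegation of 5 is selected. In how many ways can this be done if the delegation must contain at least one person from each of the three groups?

3200

Total 5-person selections from all 16: C(16,5) = 4368.
Selections missing a whole group: no editors → C(11,5) = 462; no writers → C(11,5) = 462; no illustrators → C(10,5) = 252.
Add back selections omitting two groups (i.e. drawn from a single group): C(5,5) + C(5,5) + C(6,5) = 8.
By inclusion–exclusion: 4368 − 1176 + 8 = 3200.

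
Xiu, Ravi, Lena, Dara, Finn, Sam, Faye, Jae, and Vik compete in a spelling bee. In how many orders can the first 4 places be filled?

3024

There are 9 choices for 1st place, 8 for 2nd, and so on down to 6 for position 4.
That gives 9 × 8 × 7 × 6 = 3024.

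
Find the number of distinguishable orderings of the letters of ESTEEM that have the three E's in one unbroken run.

Treat the 3 copies of E as a single block. The multiset to arrange is then {EEE, M, S, T}, 4 items in all.
All 4 items are distinct, so there are (4)! = 24 arrangements.

24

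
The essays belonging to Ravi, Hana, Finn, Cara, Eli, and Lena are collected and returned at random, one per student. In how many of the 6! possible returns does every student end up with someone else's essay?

Count assignments avoiding every fixed point. For any j of the 6 students fixed to their own essay, the other 6−j can be arranged in (6−j)! ways.
By inclusion–exclusion this is Σ_{j=0}^{6} (−1)^j C(6,j)·(6−j)!.
Computing: 720 − 720 + 360 − 120 + 30 − 6 + 1 = 265.

265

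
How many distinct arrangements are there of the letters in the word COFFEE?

180

COFFEE has 6 letters with E appearing twice and F appearing twice.
Dividing 6! = 720 by 2!·2! = 4 for the repeated letters gives 180.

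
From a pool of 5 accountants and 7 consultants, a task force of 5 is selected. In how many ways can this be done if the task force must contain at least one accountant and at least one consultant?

770

Total 5-person selections from all 12: C(12,5) = 792.
Subtract selections that omit an entire group: no accountants → C(7,5) = 21; no consultants → C(5,5) = 1.
Both groups omitted at once is impossible, so 792 − 22 = 770.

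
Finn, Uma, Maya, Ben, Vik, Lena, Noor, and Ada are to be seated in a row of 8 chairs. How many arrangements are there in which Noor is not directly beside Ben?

30240

Of the 8! = 40320 arrangements, those with Noor and Ben adjacent number 2 × 7! = 10080 (treat the pair as a block with 2 internal orders).
Complementary counting: 40320 − 10080 = 30240.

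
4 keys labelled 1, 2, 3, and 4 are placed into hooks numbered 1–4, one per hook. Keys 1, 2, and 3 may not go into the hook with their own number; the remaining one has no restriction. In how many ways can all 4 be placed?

11

Let Aᵢ (for i ∈ {1, 2, 3}) be the placements that put key i in its forbidden hook. Any j of these fix j positions, leaving (4−j)! ways to fill the rest, and there are C(3,j) ways to pick which j.
By inclusion–exclusion, the number of valid placements is Σ_{j=0}^{3} (−1)^j C(3,j)·(4−j)!.
Computing: 24 − 18 + 6 − 1 = 11.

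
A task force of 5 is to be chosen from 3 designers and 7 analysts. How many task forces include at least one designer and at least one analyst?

231

Total 5-person selections from all 10: C(10,5) = 252.
Subtract selections that omit an entire group: no designers → C(7,5) = 21; no analysts → C(3,5) = 0.
Both groups omitted at once is impossible, so 252 − 21 = 231.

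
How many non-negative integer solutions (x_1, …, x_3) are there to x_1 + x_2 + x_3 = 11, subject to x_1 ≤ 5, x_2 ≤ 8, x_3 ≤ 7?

41

Without the upper bounds there are C(13,2) = 78 ways to split 11 among 3 variables.
Subtract solutions that violate a single cap (substitute x_i' = x_i − (cap_i+1)): x_1 ≥ 6 gives C(7,2) = 21; x_2 ≥ 9 gives C(4,2) = 6; x_3 ≥ 8 gives C(5,2) = 10. Together 37.
No two caps can be exceeded simultaneously, so the pair terms are all 0.
By inclusion–exclusion the count is 78 − 37 + 0 = 41.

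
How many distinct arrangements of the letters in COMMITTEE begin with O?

Fix O in the first position and arrange the remaining 8 letters.
Those 8 letters have E appearing twice, M appearing twice, and T appearing twice, giving (8)!/(2!·2!·2!) = 5040.

5040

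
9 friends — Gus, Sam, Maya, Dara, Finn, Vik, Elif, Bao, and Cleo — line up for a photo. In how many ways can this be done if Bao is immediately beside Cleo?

80640

Glue Bao and Cleo into one block (2 internal orders), leaving 8 units to arrange in a row.
That gives 2 × 8! = 2 × 40320 = 80640.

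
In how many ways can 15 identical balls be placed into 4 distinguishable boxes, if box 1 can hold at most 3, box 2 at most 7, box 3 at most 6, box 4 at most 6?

By stars and bars, unrestricted non-negative solutions to x_1+…+x_4 = 15 number C(15+3,3) = 816.
Subtract solutions that violate a single cap (substitute x_i' = x_i − (cap_i+1)): x_1 ≥ 4 gives C(14,3) = 364; x_2 ≥ 8 gives C(10,3) = 120; x_3 ≥ 7 gives C(11,3) = 165; x_4 ≥ 7 gives C(11,3) = 165. Together 814.
Add back pairs where two caps are both exceeded: 20 + 35 + 35 + 1 + 1 + 4 = 96.
By inclusion–exclusion the count is 816 − 814 + 96 = 98.

98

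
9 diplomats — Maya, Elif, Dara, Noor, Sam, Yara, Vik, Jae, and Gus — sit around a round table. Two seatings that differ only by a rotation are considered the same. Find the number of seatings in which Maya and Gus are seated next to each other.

10080

Treat {Maya, Gus} as one unit (2 internal orders) and seat the resulting 8 units around the table: (7)! circular arrangements.
So 2 × (7)! = 2 × 5040 = 10080.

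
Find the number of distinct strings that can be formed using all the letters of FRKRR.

Letter multiplicities in FRKRR: F×1, K×1, R×3.
Dividing 5! = 120 by 3! = 6 for the repeated letters gives 20.

20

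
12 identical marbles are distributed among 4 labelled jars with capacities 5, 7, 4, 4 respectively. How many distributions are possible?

114

By stars and bars, unrestricted non-negative solutions to x_1+…+x_4 = 12 number C(12+3,3) = 455.
Subtract solutions that violate a single cap (substitute x_i' = x_i − (cap_i+1)): x_1 ≥ 6 gives C(9,3) = 84; x_2 ≥ 8 gives C(7,3) = 35; x_3 ≥ 5 gives C(10,3) = 120; x_4 ≥ 5 gives C(10,3) = 120. Together 359.
Add back pairs where two caps are both exceeded: 0 + 4 + 4 + 0 + 0 + 10 = 18.
By inclusion–exclusion the count is 455 − 359 + 18 = 114.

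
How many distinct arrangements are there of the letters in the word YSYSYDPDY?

3780

YSYSYDPDY has 9 letters with D appearing twice, S appearing twice, and Y appearing 4 times.
The number of distinct arrangements is 9!/(4!·2!·2!) = 362880/96 = 3780.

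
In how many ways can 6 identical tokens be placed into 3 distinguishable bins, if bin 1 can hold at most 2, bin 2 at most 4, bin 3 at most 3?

9

Ignoring the caps, the number of non-negative solutions to x_1+…+x_3 = 6 is C(8,2) = 28.
Subtract solutions that violate a single cap (substitute x_i' = x_i − (cap_i+1)): x_1 ≥ 3 gives C(5,2) = 10; x_2 ≥ 5 gives C(3,2) = 3; x_3 ≥ 4 gives C(4,2) = 6. Together 19.
No two caps can be exceeded simultaneously, so the pair terms are all 0.
By inclusion–exclusion the count is 28 − 19 + 0 = 9.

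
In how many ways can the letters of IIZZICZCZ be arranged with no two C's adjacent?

980

There are 9!/(4!·3!·2!) = 1260 arrangements of IIZZICZCZ in total.
If the two C's are adjacent, glue them into one block, leaving 8 items to arrange: (8)!/(4!·3!) = 280 ways.
Hence 1260 − 280 = 980.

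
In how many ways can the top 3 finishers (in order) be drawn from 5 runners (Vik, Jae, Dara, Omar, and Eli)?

60

This is an ordered selection of 3 from 5: P(5,3).
That gives 5 × 4 × 3 = 60.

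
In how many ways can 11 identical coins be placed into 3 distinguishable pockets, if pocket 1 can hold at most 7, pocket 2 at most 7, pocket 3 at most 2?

By stars and bars, unrestricted non-negative solutions to x_1+…+x_3 = 11 number C(11+2,2) = 78.
Subtract solutions that violate a single cap (substitute x_i' = x_i − (cap_i+1)): x_1 ≥ 8 gives C(5,2) = 10; x_2 ≥ 8 gives C(5,2) = 10; x_3 ≥ 3 gives C(10,2) = 45. Together 65.
Add back pairs where two caps are both exceeded: 0 + 1 + 1 = 2.
By inclusion–exclusion the count is 78 − 65 + 2 = 15.

15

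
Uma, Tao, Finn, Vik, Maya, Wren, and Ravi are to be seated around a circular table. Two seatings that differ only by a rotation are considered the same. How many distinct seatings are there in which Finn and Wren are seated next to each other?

Treat {Finn, Wren} as one unit (2 internal orders) and seat the resulting 6 units around the table: (5)! circular arrangements.
So 2 × (5)! = 2 × 120 = 240.

240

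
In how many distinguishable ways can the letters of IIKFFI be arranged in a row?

Letter multiplicities in IIKFFI: F×2, I×3, K×1.
So there are 6! / (3!·2!) = 60 distinguishable arrangements.

60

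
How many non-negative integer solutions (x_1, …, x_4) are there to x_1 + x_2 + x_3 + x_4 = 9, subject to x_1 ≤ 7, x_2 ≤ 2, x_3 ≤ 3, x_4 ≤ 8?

85

Ignoring the caps, the number of non-negative solutions to x_1+…+x_4 = 9 is C(12,3) = 220.
Subtract solutions that violate a single cap (substitute x_i' = x_i − (cap_i+1)): x_1 ≥ 8 gives C(4,3) = 4; x_2 ≥ 3 gives C(9,3) = 84; x_3 ≥ 4 gives C(8,3) = 56; x_4 ≥ 9 gives C(3,3) = 1. Together 145.
Add back pairs where two caps are both exceeded: 0 + 0 + 0 + 10 + 0 + 0 = 10.
By inclusion–exclusion the count is 220 − 145 + 10 = 85.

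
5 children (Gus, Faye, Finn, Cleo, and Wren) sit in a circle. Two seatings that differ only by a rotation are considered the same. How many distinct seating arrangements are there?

24

Seat Gus anywhere (absorbing the rotational symmetry), then permute the other 4: (4)! = 24.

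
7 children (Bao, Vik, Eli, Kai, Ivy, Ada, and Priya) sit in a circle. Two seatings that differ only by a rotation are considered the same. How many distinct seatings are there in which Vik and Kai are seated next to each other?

Glue Vik and Kai into a block (2 internal orders). Seating 6 units around a circle gives (5)! arrangements.
So 2 × (5)! = 2 × 120 = 240.

240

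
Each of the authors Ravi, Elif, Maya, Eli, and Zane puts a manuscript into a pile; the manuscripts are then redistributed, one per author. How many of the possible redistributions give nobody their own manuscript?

Count assignments avoiding every fixed point. For any j of the 5 authors fixed to their own manuscript, the other 5−j can be arranged in (5−j)! ways.
By inclusion–exclusion this is Σ_{j=0}^{5} (−1)^j C(5,j)·(5−j)!.
Computing: 120 − 120 + 60 − 20 + 5 − 1 = 44.

44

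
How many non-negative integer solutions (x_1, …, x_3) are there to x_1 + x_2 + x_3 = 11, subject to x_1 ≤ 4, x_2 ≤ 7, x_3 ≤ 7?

30

Without the upper bounds there are C(13,2) = 78 ways to split 11 among 3 variables.
Subtract solutions that violate a single cap (substitute x_i' = x_i − (cap_i+1)): x_1 ≥ 5 gives C(8,2) = 28; x_2 ≥ 8 gives C(5,2) = 10; x_3 ≥ 8 gives C(5,2) = 10. Together 48.
No two caps can be exceeded simultaneously, so the pair terms are all 0.
By inclusion–exclusion the count is 78 − 48 + 0 = 30.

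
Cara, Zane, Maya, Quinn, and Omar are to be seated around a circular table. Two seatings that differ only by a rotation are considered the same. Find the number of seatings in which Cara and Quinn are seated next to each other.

12

Treat {Cara, Quinn} as one unit (2 internal orders) and seat the resulting 4 units around the table: (3)! circular arrangements.
So 2 × (3)! = 2 × 6 = 12.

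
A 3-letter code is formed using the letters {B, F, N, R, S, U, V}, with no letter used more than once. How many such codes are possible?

Choose and order 3 of the 7 symbols: the first letter has 7 options, the next 6, then 5.
That product is 7 × 6 × 5 = 210.

210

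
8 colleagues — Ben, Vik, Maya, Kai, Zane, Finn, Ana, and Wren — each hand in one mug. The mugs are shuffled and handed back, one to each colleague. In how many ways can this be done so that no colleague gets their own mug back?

Count assignments avoiding every fixed point. For any j of the 8 colleagues fixed to their own mug, the other 8−j can be arranged in (8−j)! ways.
By inclusion–exclusion this is Σ_{j=0}^{8} (−1)^j C(8,j)·(8−j)!.
Computing: 40320 − 40320 + 20160 − 6720 + 1680 − 336 + 56 − 8 + 1 = 14833.

14833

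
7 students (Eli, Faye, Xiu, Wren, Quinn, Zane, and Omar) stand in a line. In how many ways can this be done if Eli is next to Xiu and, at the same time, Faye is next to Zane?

480

Treat {Eli,Xiu} as one block (2 orders) and {Faye,Zane} as another (2 orders).
That leaves 5 units to arrange: 2 × 2 × 5! = 4 × 120 = 480.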